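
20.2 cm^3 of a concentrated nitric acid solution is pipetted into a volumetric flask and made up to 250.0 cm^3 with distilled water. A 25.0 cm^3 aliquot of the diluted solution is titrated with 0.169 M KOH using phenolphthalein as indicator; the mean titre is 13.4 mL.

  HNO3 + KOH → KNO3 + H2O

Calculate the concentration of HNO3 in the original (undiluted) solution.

n(KOH) = 0.0134 × 0.169 = 2.26 × 10^-3 mol
n(HNO3) in the aliquot = 2.26 × 10^-3 mol (1:1 ratio)
[HNO3]_dilute = 2.26 × 10^-3 / 0.0250 = 0.0906 mol/L
Dilution factor = 250.0 / 20.2 = 12.38
[HNO3]_stock = 0.0906 × 12.38 = 1.12 mol/L

1.12 M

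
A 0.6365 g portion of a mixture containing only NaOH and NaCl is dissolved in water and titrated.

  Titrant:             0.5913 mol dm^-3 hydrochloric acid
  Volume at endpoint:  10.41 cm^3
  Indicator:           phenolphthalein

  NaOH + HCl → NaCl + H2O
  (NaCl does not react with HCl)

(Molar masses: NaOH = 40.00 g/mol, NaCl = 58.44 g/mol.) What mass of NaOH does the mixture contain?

n(HCl) = 0.01041 × 0.5913 = 6.155 × 10^-3 mol
Let x = n(NaOH), y = n(NaCl).
Titrant: 1x = 6.155 × 10^-3;  mass: 40.00x + 58.44y = 0.6365
Solving, x = 6.155 × 10^-3 mol, y = 6.678 × 10^-3 mol
mass of NaOH = 6.155 × 10^-3 × 40.00 = 0.2462 g

0.2462 g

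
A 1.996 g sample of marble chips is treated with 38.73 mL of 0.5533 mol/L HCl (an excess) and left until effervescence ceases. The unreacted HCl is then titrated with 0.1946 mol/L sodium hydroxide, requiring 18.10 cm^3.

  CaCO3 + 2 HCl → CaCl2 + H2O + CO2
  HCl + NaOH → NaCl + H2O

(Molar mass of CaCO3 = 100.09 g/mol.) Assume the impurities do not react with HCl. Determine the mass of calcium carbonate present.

n(HCl) added = 0.03873 × 0.5533 = 0.02143 mol
n(NaOH) used in back-titration = 0.01810 × 0.1946 = 3.522 × 10^-3 mol
n(HCl) left over = 3.522 × 10^-3 mol (1:1 ratio)
n(HCl) consumed by analyte = 0.02143 − 3.522 × 10^-3 = 0.01791 mol
From the 1:2 ratio, n(CaCO3) = 1/2 × 0.01791 = 8.954 × 10^-3 mol
mass of CaCO3 = 8.954 × 10^-3 × 100.09 = 0.8962 g

0.8962 g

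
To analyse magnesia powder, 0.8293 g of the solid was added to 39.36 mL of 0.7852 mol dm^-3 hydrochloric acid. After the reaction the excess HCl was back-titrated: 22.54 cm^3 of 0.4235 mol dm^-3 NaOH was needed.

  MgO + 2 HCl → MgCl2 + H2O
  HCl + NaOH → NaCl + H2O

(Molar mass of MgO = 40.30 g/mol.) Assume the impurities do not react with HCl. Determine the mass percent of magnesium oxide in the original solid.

51.90 %

n(HCl) added = 0.03936 × 0.7852 = 0.03091 mol
n(NaOH) used in back-titration = 0.02254 × 0.4235 = 9.546 × 10^-3 mol
n(HCl) left over = 9.546 × 10^-3 mol (1:1 ratio)
n(HCl) consumed by analyte = 0.03091 − 9.546 × 10^-3 = 0.02136 mol
From the 1:2 ratio, n(MgO) = 1/2 × 0.02136 = 0.01068 mol
mass of MgO = 0.01068 × 40.30 = 0.4304 g
% MgO = 0.4304 / 0.8293 × 100 = 51.90 %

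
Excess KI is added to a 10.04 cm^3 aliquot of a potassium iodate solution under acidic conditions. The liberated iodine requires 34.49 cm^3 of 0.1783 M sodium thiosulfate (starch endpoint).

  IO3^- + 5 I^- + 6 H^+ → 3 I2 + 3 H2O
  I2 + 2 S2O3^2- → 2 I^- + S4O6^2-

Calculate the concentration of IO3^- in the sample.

n(S2O3^2-) = 0.03449 × 0.1783 = 6.150 × 10^-3 mol
n(I2) = n(S2O3^2-)/2 = 3.075 × 10^-3 mol
From the 1:3 ratio, n(IO3^-) in the aliquot = 1/3 × 3.075 × 10^-3 = 1.025 × 10^-3 mol
[IO3^-] = 1.025 × 10^-3 / 0.01004 = 0.1021 mol/L

0.1021 M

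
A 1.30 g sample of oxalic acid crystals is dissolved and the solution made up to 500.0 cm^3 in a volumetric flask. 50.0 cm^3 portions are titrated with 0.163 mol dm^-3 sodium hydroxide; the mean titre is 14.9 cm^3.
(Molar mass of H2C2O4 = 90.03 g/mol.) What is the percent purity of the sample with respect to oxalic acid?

84.1 %

H2C2O4 + 2 NaOH → Na2C2O4 + 2 H2O
n(NaOH) per titration = 0.0149 × 0.163 = 2.43 × 10^-3 mol
From the 1:2 ratio, n(H2C2O4) in each aliquot = 1/2 × 2.43 × 10^-3 = 1.21 × 10^-3 mol
n(H2C2O4) in the whole flask = 1.21 × 10^-3 × 500.0/50.0 = 0.0121 mol
mass of H2C2O4 = 0.0121 × 90.03 = 1.09 g
% H2C2O4 = 1.09 / 1.30 × 100 = 84.1 %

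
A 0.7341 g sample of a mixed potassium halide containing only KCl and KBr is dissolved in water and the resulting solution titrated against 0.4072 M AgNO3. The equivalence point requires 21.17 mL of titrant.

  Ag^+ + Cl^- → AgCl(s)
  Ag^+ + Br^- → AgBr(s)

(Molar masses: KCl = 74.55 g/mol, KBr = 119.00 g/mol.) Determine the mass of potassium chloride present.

n(AgNO3) = 0.02117 × 0.4072 = 8.620 × 10^-3 mol
Let x = n(KCl), y = n(KBr).
Titrant: 1x + 1y = 8.620 × 10^-3;  mass: 74.55x + 119.00y = 0.7341
Solving, x = 6.563 × 10^-3 mol, y = 2.057 × 10^-3 mol
mass of KCl = 6.563 × 10^-3 × 74.55 = 0.4893 g

0.4893 g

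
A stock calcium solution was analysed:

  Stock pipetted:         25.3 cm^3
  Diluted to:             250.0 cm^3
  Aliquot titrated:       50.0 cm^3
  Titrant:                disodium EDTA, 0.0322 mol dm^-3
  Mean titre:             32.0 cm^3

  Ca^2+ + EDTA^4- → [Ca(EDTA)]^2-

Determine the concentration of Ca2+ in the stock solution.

n(EDTA) = 0.0320 × 0.0322 = 1.03 × 10^-3 mol
n(Ca2+) in the aliquot = 1.03 × 10^-3 mol (1:1 ratio)
[Ca2+]_dilute = 1.03 × 10^-3 / 0.0500 = 0.0206 mol/L
Dilution factor = 250.0 / 25.3 = 9.881
[Ca2+]_stock = 0.0206 × 9.881 = 0.204 mol/L

0.204 mol/L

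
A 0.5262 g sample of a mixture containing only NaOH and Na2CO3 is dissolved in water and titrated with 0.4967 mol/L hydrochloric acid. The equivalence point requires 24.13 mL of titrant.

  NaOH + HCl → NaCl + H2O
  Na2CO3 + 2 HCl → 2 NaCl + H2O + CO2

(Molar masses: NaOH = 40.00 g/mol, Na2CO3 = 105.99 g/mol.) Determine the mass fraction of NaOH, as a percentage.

63.74 %

n(HCl) = 0.02413 × 0.4967 = 0.01199 mol
Let x = n(NaOH), y = n(Na2CO3).
Titrant: 1x + 2y = 0.01199;  mass: 40.00x + 105.99y = 0.5262
Solving, x = 8.385 × 10^-3 mol, y = 1.800 × 10^-3 mol
mass of NaOH = 8.385 × 10^-3 × 40.00 = 0.3354 g
% NaOH = 0.3354 / 0.5262 × 100 = 63.74 %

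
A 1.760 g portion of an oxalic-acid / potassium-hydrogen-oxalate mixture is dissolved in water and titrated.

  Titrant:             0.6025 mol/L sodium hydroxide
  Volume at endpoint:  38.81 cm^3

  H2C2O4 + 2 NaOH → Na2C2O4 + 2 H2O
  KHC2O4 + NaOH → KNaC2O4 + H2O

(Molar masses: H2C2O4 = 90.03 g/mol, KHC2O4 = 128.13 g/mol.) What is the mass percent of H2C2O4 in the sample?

38.04 %

n(NaOH) = 0.03881 × 0.6025 = 0.02338 mol
Let x = n(H2C2O4), y = n(KHC2O4).
Titrant: 2x + 1y = 0.02338;  mass: 90.03x + 128.13y = 1.760
Solving, x = 7.436 × 10^-3 mol, y = 8.511 × 10^-3 mol
mass of H2C2O4 = 7.436 × 10^-3 × 90.03 = 0.6695 g
% H2C2O4 = 0.6695 / 1.760 × 100 = 38.04 %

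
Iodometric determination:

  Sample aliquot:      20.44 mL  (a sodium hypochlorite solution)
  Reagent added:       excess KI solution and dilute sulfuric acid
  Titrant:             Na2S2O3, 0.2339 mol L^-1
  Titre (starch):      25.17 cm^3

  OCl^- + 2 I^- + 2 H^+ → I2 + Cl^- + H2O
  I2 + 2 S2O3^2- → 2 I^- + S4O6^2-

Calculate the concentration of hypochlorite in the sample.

0.1440 mol/L

n(S2O3^2-) = 0.02517 × 0.2339 = 5.887 × 10^-3 mol
n(I2) = n(S2O3^2-)/2 = 2.944 × 10^-3 mol
n(OCl^-) in the aliquot = 2.944 × 10^-3 mol (1:1 ratio)
[OCl^-] = 2.944 × 10^-3 / 0.02044 = 0.1440 mol/L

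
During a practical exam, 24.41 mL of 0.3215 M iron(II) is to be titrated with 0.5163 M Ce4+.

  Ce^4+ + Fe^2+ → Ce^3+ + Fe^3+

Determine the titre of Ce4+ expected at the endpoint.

15.20 mL

n(Fe2+) = 0.02441 L × 0.3215 mol/L = 7.848 × 10^-3 mol
n(Ce4+) = 7.848 × 10^-3 mol (1:1 stoichiometry)
V(Ce4+) = 7.848 × 10^-3 mol / 0.5163 mol/L = 0.01520 L = 15.20 mL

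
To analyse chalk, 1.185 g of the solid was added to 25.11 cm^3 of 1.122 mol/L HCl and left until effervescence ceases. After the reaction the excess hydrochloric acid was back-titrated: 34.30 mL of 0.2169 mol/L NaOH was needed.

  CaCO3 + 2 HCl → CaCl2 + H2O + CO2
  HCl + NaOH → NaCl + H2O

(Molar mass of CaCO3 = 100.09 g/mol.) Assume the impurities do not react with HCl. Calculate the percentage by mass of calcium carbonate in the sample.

87.56 %

n(HCl) added = 0.02511 × 1.122 = 0.02817 mol
n(NaOH) used in back-titration = 0.03430 × 0.2169 = 7.440 × 10^-3 mol
n(HCl) left over = 7.440 × 10^-3 mol (1:1 ratio)
n(HCl) consumed by analyte = 0.02817 − 7.440 × 10^-3 = 0.02073 mol
From the 1:2 ratio, n(CaCO3) = 1/2 × 0.02073 = 0.01037 mol
mass of CaCO3 = 0.01037 × 100.09 = 1.038 g
% CaCO3 = 1.038 / 1.185 × 100 = 87.56 %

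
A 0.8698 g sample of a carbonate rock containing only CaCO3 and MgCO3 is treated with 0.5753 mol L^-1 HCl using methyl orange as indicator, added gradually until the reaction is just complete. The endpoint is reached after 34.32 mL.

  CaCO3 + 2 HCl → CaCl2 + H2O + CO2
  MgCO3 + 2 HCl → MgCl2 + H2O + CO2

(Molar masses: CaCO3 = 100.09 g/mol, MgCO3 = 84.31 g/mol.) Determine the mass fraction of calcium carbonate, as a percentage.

n(HCl) = 0.03432 × 0.5753 = 0.01974 mol
Let x = n(CaCO3), y = n(MgCO3).
Titrant: 2x + 2y = 0.01974;  mass: 100.09x + 84.31y = 0.8698
Solving, x = 2.375 × 10^-3 mol, y = 7.497 × 10^-3 mol
mass of CaCO3 = 2.375 × 10^-3 × 100.09 = 0.2377 g
% CaCO3 = 0.2377 / 0.8698 × 100 = 27.33 %

27.33 %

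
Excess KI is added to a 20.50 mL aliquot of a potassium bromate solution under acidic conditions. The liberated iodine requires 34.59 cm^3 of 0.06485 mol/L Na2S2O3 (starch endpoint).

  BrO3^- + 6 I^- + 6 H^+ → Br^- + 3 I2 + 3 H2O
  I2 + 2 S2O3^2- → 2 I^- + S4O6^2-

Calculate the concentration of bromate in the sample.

n(S2O3^2-) = 0.03459 × 0.06485 = 2.243 × 10^-3 mol
n(I2) = n(S2O3^2-)/2 = 1.122 × 10^-3 mol
From the 1:3 ratio, n(BrO3^-) in the aliquot = 1/3 × 1.122 × 10^-3 = 3.739 × 10^-4 mol
[BrO3^-] = 3.739 × 10^-4 / 0.02050 = 0.01824 mol/L

0.01824 mol/L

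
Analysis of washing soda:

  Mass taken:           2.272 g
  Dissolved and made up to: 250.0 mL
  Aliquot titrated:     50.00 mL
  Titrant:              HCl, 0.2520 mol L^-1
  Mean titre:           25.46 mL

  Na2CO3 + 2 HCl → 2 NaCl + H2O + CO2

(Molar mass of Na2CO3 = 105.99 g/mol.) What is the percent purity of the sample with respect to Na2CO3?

74.83 %

n(HCl) per titration = 0.02546 × 0.2520 = 6.416 × 10^-3 mol
From the 1:2 ratio, n(Na2CO3) in each aliquot = 1/2 × 6.416 × 10^-3 = 3.208 × 10^-3 mol
n(Na2CO3) in the whole flask = 3.208 × 10^-3 × 250.0/50.00 = 0.01604 mol
mass of Na2CO3 = 0.01604 × 105.99 = 1.700 g
% Na2CO3 = 1.700 / 2.272 × 100 = 74.83 %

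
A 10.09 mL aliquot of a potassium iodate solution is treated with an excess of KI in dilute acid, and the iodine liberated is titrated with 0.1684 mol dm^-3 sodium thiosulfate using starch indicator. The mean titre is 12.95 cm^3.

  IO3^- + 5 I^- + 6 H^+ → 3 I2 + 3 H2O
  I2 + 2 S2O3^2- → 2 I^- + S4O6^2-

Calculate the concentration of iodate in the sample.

0.03602 mol/L

n(S2O3^2-) = 0.01295 × 0.1684 = 2.181 × 10^-3 mol
n(I2) = n(S2O3^2-)/2 = 1.090 × 10^-3 mol
From the 1:3 ratio, n(IO3^-) in the aliquot = 1/3 × 1.090 × 10^-3 = 3.635 × 10^-4 mol
[IO3^-] = 3.635 × 10^-4 / 0.01009 = 0.03602 mol/L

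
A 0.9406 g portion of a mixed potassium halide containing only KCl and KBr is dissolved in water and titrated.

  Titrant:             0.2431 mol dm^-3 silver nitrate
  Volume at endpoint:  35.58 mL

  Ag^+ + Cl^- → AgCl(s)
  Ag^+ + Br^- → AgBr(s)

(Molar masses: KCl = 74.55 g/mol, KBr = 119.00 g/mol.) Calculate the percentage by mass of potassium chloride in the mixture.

n(AgNO3) = 0.03558 × 0.2431 = 8.649 × 10^-3 mol
Let x = n(KCl), y = n(KBr).
Titrant: 1x + 1y = 8.649 × 10^-3;  mass: 74.55x + 119.00y = 0.9406
Solving, x = 1.995 × 10^-3 mol, y = 6.654 × 10^-3 mol
mass of KCl = 1.995 × 10^-3 × 74.55 = 0.1487 g
% KCl = 0.1487 / 0.9406 × 100 = 15.81 %

15.81 %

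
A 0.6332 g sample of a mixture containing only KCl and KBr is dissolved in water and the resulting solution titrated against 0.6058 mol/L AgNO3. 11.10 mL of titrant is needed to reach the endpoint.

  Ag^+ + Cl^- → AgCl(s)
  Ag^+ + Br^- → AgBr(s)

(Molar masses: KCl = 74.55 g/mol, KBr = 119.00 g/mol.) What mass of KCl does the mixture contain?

n(AgNO3) = 0.01110 × 0.6058 = 6.724 × 10^-3 mol
Let x = n(KCl), y = n(KBr).
Titrant: 1x + 1y = 6.724 × 10^-3;  mass: 74.55x + 119.00y = 0.6332
Solving, x = 3.757 × 10^-3 mol, y = 2.967 × 10^-3 mol
mass of KCl = 3.757 × 10^-3 × 74.55 = 0.2801 g

0.2801 g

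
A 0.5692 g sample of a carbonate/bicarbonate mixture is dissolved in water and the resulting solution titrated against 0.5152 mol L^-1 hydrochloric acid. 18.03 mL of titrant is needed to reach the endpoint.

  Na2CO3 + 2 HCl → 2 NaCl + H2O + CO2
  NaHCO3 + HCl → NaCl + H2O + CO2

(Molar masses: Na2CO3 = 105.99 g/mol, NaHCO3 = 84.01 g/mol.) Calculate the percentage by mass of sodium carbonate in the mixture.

63.39 %

n(HCl) = 0.01803 × 0.5152 = 9.289 × 10^-3 mol
Let x = n(Na2CO3), y = n(NaHCO3).
Titrant: 2x + 1y = 9.289 × 10^-3;  mass: 105.99x + 84.01y = 0.5692
Solving, x = 3.404 × 10^-3 mol, y = 2.480 × 10^-3 mol
mass of Na2CO3 = 3.404 × 10^-3 × 105.99 = 0.3608 g
% Na2CO3 = 0.3608 / 0.5692 × 100 = 63.39 %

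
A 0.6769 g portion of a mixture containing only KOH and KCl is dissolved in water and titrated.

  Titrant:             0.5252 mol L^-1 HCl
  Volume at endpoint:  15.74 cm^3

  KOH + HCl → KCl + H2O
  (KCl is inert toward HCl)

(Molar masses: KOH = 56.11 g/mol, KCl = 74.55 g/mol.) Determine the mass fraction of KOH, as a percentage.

n(HCl) = 0.01574 × 0.5252 = 8.267 × 10^-3 mol
Let x = n(KOH), y = n(KCl).
Titrant: 1x = 8.267 × 10^-3;  mass: 56.11x + 74.55y = 0.6769
Solving, x = 8.267 × 10^-3 mol, y = 2.858 × 10^-3 mol
mass of KOH = 8.267 × 10^-3 × 56.11 = 0.4638 g
% KOH = 0.4638 / 0.6769 × 100 = 68.52 %

68.52 %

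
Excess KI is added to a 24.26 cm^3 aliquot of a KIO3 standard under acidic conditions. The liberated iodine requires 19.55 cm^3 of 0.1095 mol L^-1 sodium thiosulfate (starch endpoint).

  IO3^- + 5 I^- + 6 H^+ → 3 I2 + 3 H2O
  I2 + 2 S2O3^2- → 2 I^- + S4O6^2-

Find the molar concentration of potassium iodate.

0.01471 mol/L

n(S2O3^2-) = 0.01955 × 0.1095 = 2.141 × 10^-3 mol
n(I2) = n(S2O3^2-)/2 = 1.070 × 10^-3 mol
From the 1:3 ratio, n(IO3^-) in the aliquot = 1/3 × 1.070 × 10^-3 = 3.568 × 10^-4 mol
[IO3^-] = 3.568 × 10^-4 / 0.02426 = 0.01471 mol/L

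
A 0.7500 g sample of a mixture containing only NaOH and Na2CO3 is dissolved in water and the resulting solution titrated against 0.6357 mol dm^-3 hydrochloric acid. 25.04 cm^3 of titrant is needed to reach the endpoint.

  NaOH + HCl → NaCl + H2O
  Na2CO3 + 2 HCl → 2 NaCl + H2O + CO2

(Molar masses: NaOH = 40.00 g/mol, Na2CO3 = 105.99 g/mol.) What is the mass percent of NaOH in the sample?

n(HCl) = 0.02504 × 0.6357 = 0.01592 mol
Let x = n(NaOH), y = n(Na2CO3).
Titrant: 1x + 2y = 0.01592;  mass: 40.00x + 105.99y = 0.7500
Solving, x = 7.201 × 10^-3 mol, y = 4.359 × 10^-3 mol
mass of NaOH = 7.201 × 10^-3 × 40.00 = 0.2880 g
% NaOH = 0.2880 / 0.7500 × 100 = 38.40 %

38.40 %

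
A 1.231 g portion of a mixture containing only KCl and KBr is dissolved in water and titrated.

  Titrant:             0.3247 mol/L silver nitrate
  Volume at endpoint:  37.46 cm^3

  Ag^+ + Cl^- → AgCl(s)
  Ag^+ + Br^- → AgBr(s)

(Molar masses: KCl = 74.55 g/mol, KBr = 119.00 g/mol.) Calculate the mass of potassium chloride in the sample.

n(AgNO3) = 0.03746 × 0.3247 = 0.01216 mol
Let x = n(KCl), y = n(KBr).
Titrant: 1x + 1y = 0.01216;  mass: 74.55x + 119.00y = 1.231
Solving, x = 4.869 × 10^-3 mol, y = 7.294 × 10^-3 mol
mass of KCl = 4.869 × 10^-3 × 74.55 = 0.3630 g

0.3630 g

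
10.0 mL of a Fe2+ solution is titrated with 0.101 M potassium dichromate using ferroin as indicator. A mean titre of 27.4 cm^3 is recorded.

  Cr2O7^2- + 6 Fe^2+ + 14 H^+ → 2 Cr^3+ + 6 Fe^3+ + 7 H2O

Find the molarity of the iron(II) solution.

n(K2Cr2O7) = 0.0274 L × 0.101 mol/L = 2.77 × 10^-3 mol
From the 6:1 mole ratio, n(Fe2+) = 6/1 × 2.77 × 10^-3 = 0.0166 mol
[Fe2+] = 0.0166 mol / 0.0100 L = 1.66 mol/L

1.66 M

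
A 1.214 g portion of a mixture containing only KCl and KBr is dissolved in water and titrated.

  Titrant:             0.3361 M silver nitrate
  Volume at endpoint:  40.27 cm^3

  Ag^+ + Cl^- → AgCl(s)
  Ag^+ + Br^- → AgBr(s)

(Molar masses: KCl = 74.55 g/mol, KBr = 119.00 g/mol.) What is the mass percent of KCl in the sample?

54.80 %

n(AgNO3) = 0.04027 × 0.3361 = 0.01353 mol
Let x = n(KCl), y = n(KBr).
Titrant: 1x + 1y = 0.01353;  mass: 74.55x + 119.00y = 1.214
Solving, x = 8.923 × 10^-3 mol, y = 4.612 × 10^-3 mol
mass of KCl = 8.923 × 10^-3 × 74.55 = 0.6652 g
% KCl = 0.6652 / 1.214 × 100 = 54.80 %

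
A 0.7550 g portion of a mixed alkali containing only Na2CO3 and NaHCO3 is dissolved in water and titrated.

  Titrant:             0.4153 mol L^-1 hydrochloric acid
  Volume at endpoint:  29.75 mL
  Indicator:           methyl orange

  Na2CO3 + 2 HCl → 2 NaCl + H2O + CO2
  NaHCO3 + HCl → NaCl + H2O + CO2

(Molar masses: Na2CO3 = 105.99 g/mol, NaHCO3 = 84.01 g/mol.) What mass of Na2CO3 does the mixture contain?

0.4835 g

n(HCl) = 0.02975 × 0.4153 = 0.01236 mol
Let x = n(Na2CO3), y = n(NaHCO3).
Titrant: 2x + 1y = 0.01236;  mass: 105.99x + 84.01y = 0.7550
Solving, x = 4.562 × 10^-3 mol, y = 3.232 × 10^-3 mol
mass of Na2CO3 = 4.562 × 10^-3 × 105.99 = 0.4835 g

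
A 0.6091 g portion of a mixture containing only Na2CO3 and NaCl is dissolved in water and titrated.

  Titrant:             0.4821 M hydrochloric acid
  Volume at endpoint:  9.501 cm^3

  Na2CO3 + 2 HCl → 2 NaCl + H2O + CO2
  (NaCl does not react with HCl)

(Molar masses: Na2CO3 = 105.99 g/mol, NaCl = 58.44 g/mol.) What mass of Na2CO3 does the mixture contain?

n(HCl) = 0.009501 × 0.4821 = 4.580 × 10^-3 mol
Let x = n(Na2CO3), y = n(NaCl).
Titrant: 2x = 4.580 × 10^-3;  mass: 105.99x + 58.44y = 0.6091
Solving, x = 2.290 × 10^-3 mol, y = 6.269 × 10^-3 mol
mass of Na2CO3 = 2.290 × 10^-3 × 105.99 = 0.2427 g

0.2427 g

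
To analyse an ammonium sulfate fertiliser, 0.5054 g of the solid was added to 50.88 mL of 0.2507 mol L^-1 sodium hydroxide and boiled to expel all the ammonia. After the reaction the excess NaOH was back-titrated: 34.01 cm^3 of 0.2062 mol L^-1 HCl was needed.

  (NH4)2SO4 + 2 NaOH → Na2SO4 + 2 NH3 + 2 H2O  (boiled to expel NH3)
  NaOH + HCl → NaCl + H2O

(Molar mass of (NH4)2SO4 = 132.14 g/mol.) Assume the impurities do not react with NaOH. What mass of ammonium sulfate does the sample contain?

0.3794 g

n(NaOH) added = 0.05088 × 0.2507 = 0.01276 mol
n(HCl) used in back-titration = 0.03401 × 0.2062 = 7.013 × 10^-3 mol
n(NaOH) left over = 7.013 × 10^-3 mol (1:1 ratio)
n(NaOH) consumed by analyte = 0.01276 − 7.013 × 10^-3 = 5.743 × 10^-3 mol
From the 1:2 ratio, n((NH4)2SO4) = 1/2 × 5.743 × 10^-3 = 2.871 × 10^-3 mol
mass of (NH4)2SO4 = 2.871 × 10^-3 × 132.14 = 0.3794 g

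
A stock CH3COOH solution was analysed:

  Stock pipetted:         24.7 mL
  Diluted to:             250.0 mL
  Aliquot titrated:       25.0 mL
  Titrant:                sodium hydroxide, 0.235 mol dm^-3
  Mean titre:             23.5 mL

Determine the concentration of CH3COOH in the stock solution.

CH3COOH + NaOH → CH3COONa + H2O
n(NaOH) = 0.0235 × 0.235 = 5.52 × 10^-3 mol
n(CH3COOH) in the aliquot = 5.52 × 10^-3 mol (1:1 ratio)
[CH3COOH]_dilute = 5.52 × 10^-3 / 0.0250 = 0.221 mol/L
Dilution factor = 250.0 / 24.7 = 10.12
[CH3COOH]_stock = 0.221 × 10.12 = 2.24 mol/L

2.24 mol/L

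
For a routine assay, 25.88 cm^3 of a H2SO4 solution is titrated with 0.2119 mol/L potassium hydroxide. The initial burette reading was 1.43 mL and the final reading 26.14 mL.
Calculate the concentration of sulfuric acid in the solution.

H2SO4 + 2 KOH → K2SO4 + 2 H2O
n(KOH) = 0.02471 L × 0.2119 mol/L = 5.236 × 10^-3 mol
From the 1:2 mole ratio, n(H2SO4) = 1/2 × 5.236 × 10^-3 = 2.618 × 10^-3 mol
[H2SO4] = 2.618 × 10^-3 mol / 0.02588 L = 0.1012 mol/L

0.1012 mol/L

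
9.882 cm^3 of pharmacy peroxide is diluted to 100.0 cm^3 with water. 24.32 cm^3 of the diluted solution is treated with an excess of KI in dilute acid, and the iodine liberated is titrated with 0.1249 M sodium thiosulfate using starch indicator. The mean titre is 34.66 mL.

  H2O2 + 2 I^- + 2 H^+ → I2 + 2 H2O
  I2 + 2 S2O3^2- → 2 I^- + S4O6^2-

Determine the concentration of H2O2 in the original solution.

0.9006 M

n(S2O3^2-) = 0.03466 × 0.1249 = 4.329 × 10^-3 mol
n(I2) = n(S2O3^2-)/2 = 2.165 × 10^-3 mol
n(H2O2) in the aliquot = 2.165 × 10^-3 mol (1:1 ratio)
[H2O2]_dilute = 2.165 × 10^-3 / 0.02432 = 0.08900 mol/L
[H2O2]_original = 0.08900 × 100.0/9.882 = 0.9006 mol/L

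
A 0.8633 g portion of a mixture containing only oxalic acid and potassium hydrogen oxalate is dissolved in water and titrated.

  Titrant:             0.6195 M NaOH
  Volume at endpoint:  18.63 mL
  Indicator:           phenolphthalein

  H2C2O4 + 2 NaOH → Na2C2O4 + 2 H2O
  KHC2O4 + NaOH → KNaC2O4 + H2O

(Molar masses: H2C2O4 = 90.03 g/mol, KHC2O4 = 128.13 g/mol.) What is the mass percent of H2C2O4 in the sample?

38.61 %

n(NaOH) = 0.01863 × 0.6195 = 0.01154 mol
Let x = n(H2C2O4), y = n(KHC2O4).
Titrant: 2x + 1y = 0.01154;  mass: 90.03x + 128.13y = 0.8633
Solving, x = 3.703 × 10^-3 mol, y = 4.136 × 10^-3 mol
mass of H2C2O4 = 3.703 × 10^-3 × 90.03 = 0.3333 g
% H2C2O4 = 0.3333 / 0.8633 × 100 = 38.61 %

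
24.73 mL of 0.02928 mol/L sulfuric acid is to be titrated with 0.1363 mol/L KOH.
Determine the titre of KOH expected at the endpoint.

H2SO4 + 2 KOH → K2SO4 + 2 H2O
n(H2SO4) = 0.02473 L × 0.02928 mol/L = 7.241 × 10^-4 mol
From the 2:1 stoichiometry, n(KOH) = 2/1 × 7.241 × 10^-4 = 1.448 × 10^-3 mol
V(KOH) = 1.448 × 10^-3 mol / 0.1363 mol/L = 0.01063 L = 10.63 mL

10.63 mL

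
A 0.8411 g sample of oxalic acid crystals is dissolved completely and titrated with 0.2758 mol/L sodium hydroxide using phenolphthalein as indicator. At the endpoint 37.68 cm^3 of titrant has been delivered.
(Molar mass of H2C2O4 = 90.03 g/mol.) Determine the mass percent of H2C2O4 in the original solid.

55.62 %

H2C2O4 + 2 NaOH → Na2C2O4 + 2 H2O
n(NaOH) = 0.03768 L × 0.2758 mol/L = 0.01039 mol
From the 1:2 ratio, n(H2C2O4) = 1/2 × 0.01039 = 5.196 × 10^-3 mol
mass of H2C2O4 = 5.196 × 10^-3 × 90.03 g/mol = 0.4678 g
% H2C2O4 = 0.4678 / 0.8411 × 100 = 55.62 %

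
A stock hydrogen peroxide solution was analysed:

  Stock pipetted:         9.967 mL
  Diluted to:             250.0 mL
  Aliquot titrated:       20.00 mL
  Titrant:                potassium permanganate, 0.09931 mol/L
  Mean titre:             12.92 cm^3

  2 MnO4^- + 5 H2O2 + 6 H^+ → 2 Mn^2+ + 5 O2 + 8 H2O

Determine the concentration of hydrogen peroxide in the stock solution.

4.023 mol/L

n(KMnO4) = 0.01292 × 0.09931 = 1.283 × 10^-3 mol
From the 5:2 ratio, n(H2O2) in the aliquot = 5/2 × 1.283 × 10^-3 = 3.208 × 10^-3 mol
[H2O2]_dilute = 3.208 × 10^-3 / 0.02000 = 0.1604 mol/L
Dilution factor = 250.0 / 9.967 = 25.08
[H2O2]_stock = 0.1604 × 25.08 = 4.023 mol/L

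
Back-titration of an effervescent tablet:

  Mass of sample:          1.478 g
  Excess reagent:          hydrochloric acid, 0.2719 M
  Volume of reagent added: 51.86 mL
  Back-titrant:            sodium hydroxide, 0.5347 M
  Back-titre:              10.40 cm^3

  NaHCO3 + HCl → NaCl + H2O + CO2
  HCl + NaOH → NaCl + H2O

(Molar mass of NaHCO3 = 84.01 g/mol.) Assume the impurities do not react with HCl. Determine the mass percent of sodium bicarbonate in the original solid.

n(HCl) added = 0.05186 × 0.2719 = 0.01410 mol
n(NaOH) used in back-titration = 0.01040 × 0.5347 = 5.561 × 10^-3 mol
n(HCl) left over = 5.561 × 10^-3 mol (1:1 ratio)
n(HCl) consumed by analyte = 0.01410 − 5.561 × 10^-3 = 8.540 × 10^-3 mol
n(NaHCO3) = 8.540 × 10^-3 mol (1:1 ratio)
mass of NaHCO3 = 8.540 × 10^-3 × 84.01 = 0.7174 g
% NaHCO3 = 0.7174 / 1.478 × 100 = 48.54 %

48.54 %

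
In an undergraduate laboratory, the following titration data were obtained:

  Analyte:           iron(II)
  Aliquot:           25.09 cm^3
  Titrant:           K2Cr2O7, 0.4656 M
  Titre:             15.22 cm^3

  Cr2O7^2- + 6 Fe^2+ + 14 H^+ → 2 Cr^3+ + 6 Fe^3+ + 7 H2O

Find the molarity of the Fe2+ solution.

n(K2Cr2O7) = 0.01522 L × 0.4656 mol/L = 7.086 × 10^-3 mol
From the 6:1 mole ratio, n(Fe2+) = 6/1 × 7.086 × 10^-3 = 0.04252 mol
[Fe2+] = 0.04252 mol / 0.02509 L = 1.695 mol/L

1.695 M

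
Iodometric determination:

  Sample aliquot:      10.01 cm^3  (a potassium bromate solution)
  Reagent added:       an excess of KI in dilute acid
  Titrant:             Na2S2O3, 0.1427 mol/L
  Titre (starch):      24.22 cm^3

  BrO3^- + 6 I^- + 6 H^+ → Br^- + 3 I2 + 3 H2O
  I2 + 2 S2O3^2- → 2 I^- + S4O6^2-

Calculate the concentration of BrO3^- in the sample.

0.05755 mol/L

n(S2O3^2-) = 0.02422 × 0.1427 = 3.456 × 10^-3 mol
n(I2) = n(S2O3^2-)/2 = 1.728 × 10^-3 mol
From the 1:3 ratio, n(BrO3^-) in the aliquot = 1/3 × 1.728 × 10^-3 = 5.760 × 10^-4 mol
[BrO3^-] = 5.760 × 10^-4 / 0.01001 = 0.05755 mol/L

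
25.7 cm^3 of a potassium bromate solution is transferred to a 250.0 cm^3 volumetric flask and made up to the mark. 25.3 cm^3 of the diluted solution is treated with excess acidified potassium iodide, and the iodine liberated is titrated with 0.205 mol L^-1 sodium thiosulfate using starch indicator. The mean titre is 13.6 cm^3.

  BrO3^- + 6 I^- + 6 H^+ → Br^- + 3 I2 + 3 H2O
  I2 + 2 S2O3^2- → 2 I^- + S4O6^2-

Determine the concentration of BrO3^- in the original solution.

0.179 mol/L

n(S2O3^2-) = 0.0136 × 0.205 = 2.79 × 10^-3 mol
n(I2) = n(S2O3^2-)/2 = 1.39 × 10^-3 mol
From the 1:3 ratio, n(BrO3^-) in the aliquot = 1/3 × 1.39 × 10^-3 = 4.65 × 10^-4 mol
[BrO3^-]_dilute = 4.65 × 10^-4 / 0.0253 = 0.0184 mol/L
[BrO3^-]_original = 0.0184 × 250.0/25.7 = 0.179 mol/L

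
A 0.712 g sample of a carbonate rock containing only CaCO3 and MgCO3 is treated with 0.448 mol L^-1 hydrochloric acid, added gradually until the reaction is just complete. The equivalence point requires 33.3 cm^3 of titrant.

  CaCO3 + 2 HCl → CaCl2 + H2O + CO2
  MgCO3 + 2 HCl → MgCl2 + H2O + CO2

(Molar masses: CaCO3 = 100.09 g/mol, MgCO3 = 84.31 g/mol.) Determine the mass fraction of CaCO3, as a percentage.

n(HCl) = 0.0333 × 0.448 = 0.0149 mol
Let x = n(CaCO3), y = n(MgCO3).
Titrant: 2x + 2y = 0.0149;  mass: 100.09x + 84.31y = 0.712
Solving, x = 5.27 × 10^-3 mol, y = 2.19 × 10^-3 mol
mass of CaCO3 = 5.27 × 10^-3 × 100.09 = 0.527 g
% CaCO3 = 0.527 / 0.712 × 100 = 74.0 %

74.0 %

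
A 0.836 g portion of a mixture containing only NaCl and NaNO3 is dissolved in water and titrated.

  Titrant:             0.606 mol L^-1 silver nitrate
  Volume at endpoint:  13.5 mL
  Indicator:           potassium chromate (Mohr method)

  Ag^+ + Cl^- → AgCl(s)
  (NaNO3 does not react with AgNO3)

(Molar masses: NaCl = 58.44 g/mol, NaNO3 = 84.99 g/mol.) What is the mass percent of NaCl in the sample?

n(AgNO3) = 0.0135 × 0.606 = 8.18 × 10^-3 mol
Let x = n(NaCl), y = n(NaNO3).
Titrant: 1x = 8.18 × 10^-3;  mass: 58.44x + 84.99y = 0.836
Solving, x = 8.18 × 10^-3 mol, y = 4.21 × 10^-3 mol
mass of NaCl = 8.18 × 10^-3 × 58.44 = 0.478 g
% NaCl = 0.478 / 0.836 × 100 = 57.2 %

57.2 %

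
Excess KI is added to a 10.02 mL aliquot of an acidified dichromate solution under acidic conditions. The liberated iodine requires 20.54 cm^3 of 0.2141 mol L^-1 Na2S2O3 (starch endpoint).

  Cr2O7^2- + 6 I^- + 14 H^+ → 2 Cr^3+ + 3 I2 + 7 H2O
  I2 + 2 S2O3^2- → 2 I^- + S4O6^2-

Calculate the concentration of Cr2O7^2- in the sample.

0.07315 mol/L

n(S2O3^2-) = 0.02054 × 0.2141 = 4.398 × 10^-3 mol
n(I2) = n(S2O3^2-)/2 = 2.199 × 10^-3 mol
From the 1:3 ratio, n(Cr2O7^2-) in the aliquot = 1/3 × 2.199 × 10^-3 = 7.329 × 10^-4 mol
[Cr2O7^2-] = 7.329 × 10^-4 / 0.01002 = 0.07315 mol/L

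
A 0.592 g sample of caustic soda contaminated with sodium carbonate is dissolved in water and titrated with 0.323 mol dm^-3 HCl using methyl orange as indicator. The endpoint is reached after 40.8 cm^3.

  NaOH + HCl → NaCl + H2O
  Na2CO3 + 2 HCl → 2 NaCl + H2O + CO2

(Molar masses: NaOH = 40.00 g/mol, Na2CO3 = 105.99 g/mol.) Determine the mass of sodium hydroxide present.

0.327 g

n(HCl) = 0.0408 × 0.323 = 0.0132 mol
Let x = n(NaOH), y = n(Na2CO3).
Titrant: 1x + 2y = 0.0132;  mass: 40.00x + 105.99y = 0.592
Solving, x = 8.19 × 10^-3 mol, y = 2.50 × 10^-3 mol
mass of NaOH = 8.19 × 10^-3 × 40.00 = 0.327 g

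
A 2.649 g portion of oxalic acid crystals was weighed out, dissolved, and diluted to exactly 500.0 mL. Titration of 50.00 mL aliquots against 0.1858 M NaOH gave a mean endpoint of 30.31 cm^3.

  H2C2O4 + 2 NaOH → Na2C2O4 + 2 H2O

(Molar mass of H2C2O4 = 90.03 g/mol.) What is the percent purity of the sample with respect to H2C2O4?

95.70 %

n(NaOH) per titration = 0.03031 × 0.1858 = 5.632 × 10^-3 mol
From the 1:2 ratio, n(H2C2O4) in each aliquot = 1/2 × 5.632 × 10^-3 = 2.816 × 10^-3 mol
n(H2C2O4) in the whole flask = 2.816 × 10^-3 × 500.0/50.00 = 0.02816 mol
mass of H2C2O4 = 0.02816 × 90.03 = 2.535 g
% H2C2O4 = 2.535 / 2.649 × 100 = 95.70 %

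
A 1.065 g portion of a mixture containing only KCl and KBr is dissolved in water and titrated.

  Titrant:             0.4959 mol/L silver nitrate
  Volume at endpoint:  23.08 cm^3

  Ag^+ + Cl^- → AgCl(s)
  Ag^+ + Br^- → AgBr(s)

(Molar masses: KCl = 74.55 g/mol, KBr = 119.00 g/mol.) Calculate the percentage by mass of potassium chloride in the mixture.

46.77 %

n(AgNO3) = 0.02308 × 0.4959 = 0.01145 mol
Let x = n(KCl), y = n(KBr).
Titrant: 1x + 1y = 0.01145;  mass: 74.55x + 119.00y = 1.065
Solving, x = 6.682 × 10^-3 mol, y = 4.764 × 10^-3 mol
mass of KCl = 6.682 × 10^-3 × 74.55 = 0.4981 g
% KCl = 0.4981 / 1.065 × 100 = 46.77 %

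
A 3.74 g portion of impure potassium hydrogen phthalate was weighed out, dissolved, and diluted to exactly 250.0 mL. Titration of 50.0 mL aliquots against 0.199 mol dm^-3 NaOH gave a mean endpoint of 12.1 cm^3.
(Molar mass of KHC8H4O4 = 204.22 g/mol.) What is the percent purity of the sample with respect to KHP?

KHC8H4O4 + NaOH → KNaC8H4O4 + H2O
n(NaOH) per titration = 0.0121 × 0.199 = 2.41 × 10^-3 mol
n(KHC8H4O4) in each aliquot = 2.41 × 10^-3 mol (1:1 ratio)
n(KHC8H4O4) in the whole flask = 2.41 × 10^-3 × 250.0/50.0 = 0.0120 mol
mass of KHC8H4O4 = 0.0120 × 204.22 = 2.46 g
% KHC8H4O4 = 2.46 / 3.74 × 100 = 65.7 %

65.7 %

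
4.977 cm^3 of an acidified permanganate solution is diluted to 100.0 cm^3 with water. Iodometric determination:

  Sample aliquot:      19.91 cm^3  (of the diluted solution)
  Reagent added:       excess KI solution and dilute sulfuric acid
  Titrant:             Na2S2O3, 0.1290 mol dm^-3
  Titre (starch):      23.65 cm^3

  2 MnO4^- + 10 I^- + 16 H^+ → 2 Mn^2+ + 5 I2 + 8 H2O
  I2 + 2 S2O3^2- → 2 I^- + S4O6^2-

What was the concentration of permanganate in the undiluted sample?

0.6158 mol/L

n(S2O3^2-) = 0.02365 × 0.1290 = 3.051 × 10^-3 mol
n(I2) = n(S2O3^2-)/2 = 1.525 × 10^-3 mol
From the 2:5 ratio, n(MnO4^-) in the aliquot = 2/5 × 1.525 × 10^-3 = 6.102 × 10^-4 mol
[MnO4^-]_dilute = 6.102 × 10^-4 / 0.01991 = 0.03065 mol/L
[MnO4^-]_original = 0.03065 × 100.0/4.977 = 0.6158 mol/L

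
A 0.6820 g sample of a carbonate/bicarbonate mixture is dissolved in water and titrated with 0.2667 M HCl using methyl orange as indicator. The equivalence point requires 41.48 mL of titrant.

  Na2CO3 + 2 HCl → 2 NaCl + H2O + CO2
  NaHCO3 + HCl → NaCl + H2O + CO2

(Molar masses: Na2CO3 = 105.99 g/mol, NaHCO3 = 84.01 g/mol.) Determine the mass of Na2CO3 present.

n(HCl) = 0.04148 × 0.2667 = 0.01106 mol
Let x = n(Na2CO3), y = n(NaHCO3).
Titrant: 2x + 1y = 0.01106;  mass: 105.99x + 84.01y = 0.6820
Solving, x = 3.988 × 10^-3 mol, y = 3.087 × 10^-3 mol
mass of Na2CO3 = 3.988 × 10^-3 × 105.99 = 0.4227 g

0.4227 g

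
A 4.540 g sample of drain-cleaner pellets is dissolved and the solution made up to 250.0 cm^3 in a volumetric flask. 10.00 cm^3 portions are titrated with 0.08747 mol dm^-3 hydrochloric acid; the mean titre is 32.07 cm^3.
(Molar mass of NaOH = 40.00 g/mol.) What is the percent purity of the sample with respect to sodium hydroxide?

61.79 %

NaOH + HCl → NaCl + H2O
n(HCl) per titration = 0.03207 × 0.08747 = 2.805 × 10^-3 mol
n(NaOH) in each aliquot = 2.805 × 10^-3 mol (1:1 ratio)
n(NaOH) in the whole flask = 2.805 × 10^-3 × 250.0/10.00 = 0.07013 mol
mass of NaOH = 0.07013 × 40.00 = 2.805 g
% NaOH = 2.805 / 4.540 × 100 = 61.79 %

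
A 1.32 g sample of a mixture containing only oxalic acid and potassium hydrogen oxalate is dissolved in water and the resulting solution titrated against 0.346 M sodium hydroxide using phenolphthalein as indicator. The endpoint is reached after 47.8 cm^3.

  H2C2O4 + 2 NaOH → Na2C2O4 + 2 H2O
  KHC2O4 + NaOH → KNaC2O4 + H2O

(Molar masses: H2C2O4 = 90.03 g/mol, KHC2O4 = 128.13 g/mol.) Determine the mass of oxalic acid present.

0.433 g

n(NaOH) = 0.0478 × 0.346 = 0.0165 mol
Let x = n(H2C2O4), y = n(KHC2O4).
Titrant: 2x + 1y = 0.0165;  mass: 90.03x + 128.13y = 1.32
Solving, x = 4.81 × 10^-3 mol, y = 6.92 × 10^-3 mol
mass of H2C2O4 = 4.81 × 10^-3 × 90.03 = 0.433 g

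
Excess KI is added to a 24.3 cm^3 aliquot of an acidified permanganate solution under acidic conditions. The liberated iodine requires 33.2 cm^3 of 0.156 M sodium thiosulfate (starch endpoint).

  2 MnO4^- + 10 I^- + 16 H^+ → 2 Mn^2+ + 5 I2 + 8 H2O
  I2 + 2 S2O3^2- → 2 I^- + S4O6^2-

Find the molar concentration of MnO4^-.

n(S2O3^2-) = 0.0332 × 0.156 = 5.18 × 10^-3 mol
n(I2) = n(S2O3^2-)/2 = 2.59 × 10^-3 mol
From the 2:5 ratio, n(MnO4^-) in the aliquot = 2/5 × 2.59 × 10^-3 = 1.04 × 10^-3 mol
[MnO4^-] = 1.04 × 10^-3 / 0.0243 = 0.0426 mol/L

0.0426 M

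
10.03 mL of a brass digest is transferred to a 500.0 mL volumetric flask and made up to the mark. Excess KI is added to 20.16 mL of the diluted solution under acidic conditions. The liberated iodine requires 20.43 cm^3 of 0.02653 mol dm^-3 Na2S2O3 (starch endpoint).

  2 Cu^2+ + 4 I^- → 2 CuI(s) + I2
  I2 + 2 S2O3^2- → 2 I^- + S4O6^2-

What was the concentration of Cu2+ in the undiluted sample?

1.340 mol/L

n(S2O3^2-) = 0.02043 × 0.02653 = 5.420 × 10^-4 mol
n(I2) = n(S2O3^2-)/2 = 2.710 × 10^-4 mol
From the 2:1 ratio, n(Cu2+) in the aliquot = 2/1 × 2.710 × 10^-4 = 5.420 × 10^-4 mol
[Cu2+]_dilute = 5.420 × 10^-4 / 0.02016 = 0.02689 mol/L
[Cu2+]_original = 0.02689 × 500.0/10.03 = 1.340 mol/L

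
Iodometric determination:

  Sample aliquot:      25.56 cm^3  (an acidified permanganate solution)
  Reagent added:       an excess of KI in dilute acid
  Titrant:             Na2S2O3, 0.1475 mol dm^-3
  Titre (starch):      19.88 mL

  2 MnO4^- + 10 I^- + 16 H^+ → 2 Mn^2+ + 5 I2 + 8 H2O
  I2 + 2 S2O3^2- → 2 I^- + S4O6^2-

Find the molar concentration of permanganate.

0.02294 mol/L

n(S2O3^2-) = 0.01988 × 0.1475 = 2.932 × 10^-3 mol
n(I2) = n(S2O3^2-)/2 = 1.466 × 10^-3 mol
From the 2:5 ratio, n(MnO4^-) in the aliquot = 2/5 × 1.466 × 10^-3 = 5.865 × 10^-4 mol
[MnO4^-] = 5.865 × 10^-4 / 0.02556 = 0.02294 mol/L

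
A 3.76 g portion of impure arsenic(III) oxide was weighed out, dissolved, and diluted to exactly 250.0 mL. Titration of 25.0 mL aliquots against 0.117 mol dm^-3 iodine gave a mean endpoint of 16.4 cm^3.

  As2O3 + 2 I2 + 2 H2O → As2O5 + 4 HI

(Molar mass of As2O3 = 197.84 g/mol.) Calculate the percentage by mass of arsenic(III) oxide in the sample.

50.5 %

n(I2) per titration = 0.0164 × 0.117 = 1.92 × 10^-3 mol
From the 1:2 ratio, n(As2O3) in each aliquot = 1/2 × 1.92 × 10^-3 = 9.59 × 10^-4 mol
n(As2O3) in the whole flask = 9.59 × 10^-4 × 250.0/25.0 = 9.59 × 10^-3 mol
mass of As2O3 = 9.59 × 10^-3 × 197.84 = 1.90 g
% As2O3 = 1.90 / 3.76 × 100 = 50.5 %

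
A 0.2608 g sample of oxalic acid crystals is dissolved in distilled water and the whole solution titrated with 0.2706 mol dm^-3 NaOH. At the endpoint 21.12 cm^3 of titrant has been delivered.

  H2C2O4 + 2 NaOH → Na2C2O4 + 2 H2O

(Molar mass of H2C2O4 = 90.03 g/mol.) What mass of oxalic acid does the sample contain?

n(NaOH) = 0.02112 L × 0.2706 mol/L = 5.715 × 10^-3 mol
From the 1:2 ratio, n(H2C2O4) = 1/2 × 5.715 × 10^-3 = 2.858 × 10^-3 mol
mass of H2C2O4 = 2.858 × 10^-3 × 90.03 g/mol = 0.2573 g

0.2573 g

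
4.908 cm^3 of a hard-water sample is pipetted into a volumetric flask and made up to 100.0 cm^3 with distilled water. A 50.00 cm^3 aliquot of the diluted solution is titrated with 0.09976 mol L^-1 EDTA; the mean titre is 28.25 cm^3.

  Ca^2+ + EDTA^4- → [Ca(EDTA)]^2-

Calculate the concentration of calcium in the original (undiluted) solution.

1.148 mol/L

n(EDTA) = 0.02825 × 0.09976 = 2.818 × 10^-3 mol
n(Ca2+) in the aliquot = 2.818 × 10^-3 mol (1:1 ratio)
[Ca2+]_dilute = 2.818 × 10^-3 / 0.05000 = 0.05636 mol/L
Dilution factor = 100.0 / 4.908 = 20.37
[Ca2+]_stock = 0.05636 × 20.37 = 1.148 mol/L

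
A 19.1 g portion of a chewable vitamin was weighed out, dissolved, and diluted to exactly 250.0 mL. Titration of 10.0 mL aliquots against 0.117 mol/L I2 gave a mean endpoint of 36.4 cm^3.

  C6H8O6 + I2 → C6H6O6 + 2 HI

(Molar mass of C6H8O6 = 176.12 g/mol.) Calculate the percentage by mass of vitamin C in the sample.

98.2 %

n(I2) per titration = 0.0364 × 0.117 = 4.26 × 10^-3 mol
n(C6H8O6) in each aliquot = 4.26 × 10^-3 mol (1:1 ratio)
n(C6H8O6) in the whole flask = 4.26 × 10^-3 × 250.0/10.0 = 0.106 mol
mass of C6H8O6 = 0.106 × 176.12 = 18.8 g
% C6H8O6 = 18.8 / 19.1 × 100 = 98.2 %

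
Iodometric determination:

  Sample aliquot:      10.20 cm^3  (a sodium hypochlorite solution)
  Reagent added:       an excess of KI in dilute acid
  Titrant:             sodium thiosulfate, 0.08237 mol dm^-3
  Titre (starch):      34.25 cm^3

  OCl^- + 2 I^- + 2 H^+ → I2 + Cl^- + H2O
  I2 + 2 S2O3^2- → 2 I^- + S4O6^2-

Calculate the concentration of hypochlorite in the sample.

0.1383 mol/L

n(S2O3^2-) = 0.03425 × 0.08237 = 2.821 × 10^-3 mol
n(I2) = n(S2O3^2-)/2 = 1.411 × 10^-3 mol
n(OCl^-) in the aliquot = 1.411 × 10^-3 mol (1:1 ratio)
[OCl^-] = 1.411 × 10^-3 / 0.01020 = 0.1383 mol/L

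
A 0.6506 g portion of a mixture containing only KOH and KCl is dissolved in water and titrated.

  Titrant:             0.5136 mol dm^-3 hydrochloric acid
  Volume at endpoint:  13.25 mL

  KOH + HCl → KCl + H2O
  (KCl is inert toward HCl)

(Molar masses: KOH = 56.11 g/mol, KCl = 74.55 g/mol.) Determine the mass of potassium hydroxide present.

n(HCl) = 0.01325 × 0.5136 = 6.805 × 10^-3 mol
Let x = n(KOH), y = n(KCl).
Titrant: 1x = 6.805 × 10^-3;  mass: 56.11x + 74.55y = 0.6506
Solving, x = 6.805 × 10^-3 mol, y = 3.605 × 10^-3 mol
mass of KOH = 6.805 × 10^-3 × 56.11 = 0.3818 g

0.3818 g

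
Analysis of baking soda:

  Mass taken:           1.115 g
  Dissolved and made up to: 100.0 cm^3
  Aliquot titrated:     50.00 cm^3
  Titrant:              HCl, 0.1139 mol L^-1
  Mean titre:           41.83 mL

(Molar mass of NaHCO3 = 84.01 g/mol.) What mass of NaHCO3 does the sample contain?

0.8005 g

NaHCO3 + HCl → NaCl + H2O + CO2
n(HCl) per titration = 0.04183 × 0.1139 = 4.764 × 10^-3 mol
n(NaHCO3) in each aliquot = 4.764 × 10^-3 mol (1:1 ratio)
n(NaHCO3) in the whole flask = 4.764 × 10^-3 × 100.0/50.00 = 9.529 × 10^-3 mol
mass of NaHCO3 = 9.529 × 10^-3 × 84.01 = 0.8005 g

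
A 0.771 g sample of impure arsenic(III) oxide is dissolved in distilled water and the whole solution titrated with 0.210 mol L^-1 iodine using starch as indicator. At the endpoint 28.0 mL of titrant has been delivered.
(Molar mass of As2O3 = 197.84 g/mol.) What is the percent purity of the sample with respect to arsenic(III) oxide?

As2O3 + 2 I2 + 2 H2O → As2O5 + 4 HI
n(I2) = 0.0280 L × 0.210 mol/L = 5.88 × 10^-3 mol
From the 1:2 ratio, n(As2O3) = 1/2 × 5.88 × 10^-3 = 2.94 × 10^-3 mol
mass of As2O3 = 2.94 × 10^-3 × 197.84 g/mol = 0.582 g
% As2O3 = 0.582 / 0.771 × 100 = 75.4 %

75.4 %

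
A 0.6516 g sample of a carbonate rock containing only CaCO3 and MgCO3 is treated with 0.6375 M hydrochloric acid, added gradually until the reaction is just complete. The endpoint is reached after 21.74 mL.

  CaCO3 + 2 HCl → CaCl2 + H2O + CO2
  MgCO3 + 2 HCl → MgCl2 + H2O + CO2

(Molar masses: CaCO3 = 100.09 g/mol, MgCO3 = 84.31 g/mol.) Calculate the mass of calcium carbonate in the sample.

n(HCl) = 0.02174 × 0.6375 = 0.01386 mol
Let x = n(CaCO3), y = n(MgCO3).
Titrant: 2x + 2y = 0.01386;  mass: 100.09x + 84.31y = 0.6516
Solving, x = 4.269 × 10^-3 mol, y = 2.661 × 10^-3 mol
mass of CaCO3 = 4.269 × 10^-3 × 100.09 = 0.4273 g

0.4273 g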